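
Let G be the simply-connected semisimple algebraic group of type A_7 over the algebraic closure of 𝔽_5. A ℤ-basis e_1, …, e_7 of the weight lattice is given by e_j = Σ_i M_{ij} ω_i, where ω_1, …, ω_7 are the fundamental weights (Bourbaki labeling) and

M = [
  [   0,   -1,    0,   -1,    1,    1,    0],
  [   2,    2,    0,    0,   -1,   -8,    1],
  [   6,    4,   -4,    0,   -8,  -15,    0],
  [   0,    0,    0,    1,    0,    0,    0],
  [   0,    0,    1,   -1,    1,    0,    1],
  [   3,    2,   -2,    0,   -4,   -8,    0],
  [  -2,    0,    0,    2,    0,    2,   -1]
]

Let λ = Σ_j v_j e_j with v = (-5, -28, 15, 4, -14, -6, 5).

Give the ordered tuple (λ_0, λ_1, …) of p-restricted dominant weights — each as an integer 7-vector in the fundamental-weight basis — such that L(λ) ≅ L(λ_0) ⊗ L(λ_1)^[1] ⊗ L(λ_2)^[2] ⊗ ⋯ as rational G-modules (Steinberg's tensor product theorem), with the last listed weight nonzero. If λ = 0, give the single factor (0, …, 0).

Change of basis e → ω: c = M·v where v = (-5, -28, 15, 4, -14, -6, 5):
  c_1 = (0)·(-5) + (-1)·(-28) + (0)·(15) + (-1)·(4) + (1)·(-14) + (1)·(-6) + (0)·(5) = 4
  c_2 = (2)·(-5) + (2)·(-28) + (0)·(15) + (0)·(4) + (-1)·(-14) + (-8)·(-6) + (1)·(5) = 1
  c_3 = (6)·(-5) + (4)·(-28) + (-4)·(15) + (0)·(4) + (-8)·(-14) + (-15)·(-6) + (0)·(5) = 0
  c_4 = (0)·(-5) + (0)·(-28) + (0)·(15) + (1)·(4) + (0)·(-14) + (0)·(-6) + (0)·(5) = 4
  c_5 = (0)·(-5) + (0)·(-28) + (1)·(15) + (-1)·(4) + (1)·(-14) + (0)·(-6) + (1)·(5) = 2
  c_6 = (3)·(-5) + (2)·(-28) + (-2)·(15) + (0)·(4) + (-4)·(-14) + (-8)·(-6) + (0)·(5) = 3
  c_7 = (-2)·(-5) + (0)·(-28) + (0)·(15) + (2)·(4) + (0)·(-14) + (2)·(-6) + (-1)·(5) = 1
Expand coordinatewise in base 5:
  c_1 = 4 = 4·5^0
  c_2 = 1 = 1·5^0
  c_3 = 0
  c_4 = 4 = 4·5^0
  c_5 = 2 = 2·5^0
  c_6 = 3 = 3·5^0
  c_7 = 1 = 1·5^0
p-restricted factor λ_0 = (4, 1, 0, 4, 2, 3, 1)

((4, 1, 0, 4, 2, 3, 1),)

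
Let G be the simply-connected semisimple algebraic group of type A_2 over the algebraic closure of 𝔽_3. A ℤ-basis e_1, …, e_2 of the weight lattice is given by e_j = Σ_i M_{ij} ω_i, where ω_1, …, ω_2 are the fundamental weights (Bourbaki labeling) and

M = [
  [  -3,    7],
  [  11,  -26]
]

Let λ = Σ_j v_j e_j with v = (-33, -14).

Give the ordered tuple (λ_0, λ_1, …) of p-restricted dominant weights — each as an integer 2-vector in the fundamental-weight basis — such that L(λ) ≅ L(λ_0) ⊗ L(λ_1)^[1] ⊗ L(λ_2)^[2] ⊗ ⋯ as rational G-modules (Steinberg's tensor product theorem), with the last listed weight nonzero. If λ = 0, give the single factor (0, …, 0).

In the fundamental-weight basis, λ has coordinates c = M·v (v = (-33, -14)):
  c_1 = (-3)·(-33) + (7)·(-14) = 1
  c_2 = (11)·(-33) + (-26)·(-14) = 1
Base-3 expansion of each c_i:
  c_1 = 1 = 1·3^0
  c_2 = 1 = 1·3^0
p-restricted factor λ_0 = (1, 1)

((1, 1),)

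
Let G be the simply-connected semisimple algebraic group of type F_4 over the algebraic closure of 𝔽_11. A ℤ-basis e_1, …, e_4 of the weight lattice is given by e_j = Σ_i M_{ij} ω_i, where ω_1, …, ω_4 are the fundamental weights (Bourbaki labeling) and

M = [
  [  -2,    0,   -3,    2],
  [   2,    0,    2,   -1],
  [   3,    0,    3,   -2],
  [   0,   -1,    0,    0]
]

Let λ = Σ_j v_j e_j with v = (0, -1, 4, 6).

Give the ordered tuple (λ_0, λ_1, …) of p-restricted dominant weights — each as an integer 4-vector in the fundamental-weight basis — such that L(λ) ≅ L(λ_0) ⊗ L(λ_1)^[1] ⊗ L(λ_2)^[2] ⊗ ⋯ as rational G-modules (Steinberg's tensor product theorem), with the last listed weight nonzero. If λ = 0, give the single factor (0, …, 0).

Change of basis e → ω: c = M·v where v = (0, -1, 4, 6):
  c_1 = (-2)·(0) + (0)·(-1) + (-3)·(4) + (2)·(6) = 0
  c_2 = (2)·(0) + (0)·(-1) + (2)·(4) + (-1)·(6) = 2
  c_3 = (3)·(0) + (0)·(-1) + (3)·(4) + (-2)·(6) = 0
  c_4 = (0)·(0) + (-1)·(-1) + (0)·(4) + (0)·(6) = 1
Base-11 expansion of each c_i:
  c_1 = 0
  c_2 = 2 = 2·11^0
  c_3 = 0
  c_4 = 1 = 1·11^0
λ_0 = (0, 2, 0, 1)

((0, 2, 0, 1),)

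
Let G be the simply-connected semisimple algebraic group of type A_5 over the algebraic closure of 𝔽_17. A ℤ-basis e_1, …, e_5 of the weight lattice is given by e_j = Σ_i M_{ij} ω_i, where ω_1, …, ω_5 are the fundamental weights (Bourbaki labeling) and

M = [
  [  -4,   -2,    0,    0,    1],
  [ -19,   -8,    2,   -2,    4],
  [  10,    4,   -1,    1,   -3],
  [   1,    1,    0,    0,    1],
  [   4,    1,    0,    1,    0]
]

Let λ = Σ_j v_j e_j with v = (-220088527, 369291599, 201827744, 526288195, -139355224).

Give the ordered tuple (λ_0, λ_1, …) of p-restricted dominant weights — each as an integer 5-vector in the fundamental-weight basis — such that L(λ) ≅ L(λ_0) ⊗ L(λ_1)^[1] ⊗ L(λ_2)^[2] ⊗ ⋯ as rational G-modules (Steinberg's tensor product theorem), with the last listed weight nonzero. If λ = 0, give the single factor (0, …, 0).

Change of basis e → ω: c = M·v where v = (-220088527, 369291599, 201827744, 526288195, -139355224):
  c_1 = -4*-220088527 + -2*369291599 + 0*201827744 + 0*526288195 + 1*-139355224 = 2415686
  c_2 = -19*-220088527 + -8*369291599 + 2*201827744 + -2*526288195 + 4*-139355224 = 21007423
  c_3 = 10*-220088527 + 4*369291599 + -1*201827744 + 1*526288195 + -3*-139355224 = 18807249
  c_4 = 1*-220088527 + 1*369291599 + 0*201827744 + 0*526288195 + 1*-139355224 = 9847848
  c_5 = 4*-220088527 + 1*369291599 + 0*201827744 + 1*526288195 + 0*-139355224 = 15225686
Base-17 expansion of each c_i:
  c_1 = 2415686 = 3·17^0 + 13·17^1 + 11·17^2 + 15·17^3 + 11·17^4 + 1·17^5
  c_2 = 21007423 = 13·17^0 + 0·17^1 + 15·17^2 + 8·17^3 + 13·17^4 + 14·17^5
  c_3 = 18807249 = 13·17^0 + 16·17^1 + 0·17^2 + 3·17^3 + 4·17^4 + 13·17^5
  c_4 = 9847848 = 3·17^0 + 10·17^1 + 7·17^2 + 15·17^3 + 15·17^4 + 6·17^5
  c_5 = 15225686 = 10·17^0 + 0·17^1 + 1·17^2 + 5·17^3 + 12·17^4 + 10·17^5
λ_0 = (3, 13, 13, 3, 10)
λ_1 = (13, 0, 16, 10, 0)
λ_2 = (11, 15, 0, 7, 1)
λ_3 = (15, 8, 3, 15, 5)
λ_4 = (11, 13, 4, 15, 12)
λ_5 = (1, 14, 13, 6, 10)

((3, 13, 13, 3, 10), (13, 0, 16, 10, 0), (11, 15, 0, 7, 1), (15, 8, 3, 15, 5), (11, 13, 4, 15, 12), (1, 14, 13, 6, 10))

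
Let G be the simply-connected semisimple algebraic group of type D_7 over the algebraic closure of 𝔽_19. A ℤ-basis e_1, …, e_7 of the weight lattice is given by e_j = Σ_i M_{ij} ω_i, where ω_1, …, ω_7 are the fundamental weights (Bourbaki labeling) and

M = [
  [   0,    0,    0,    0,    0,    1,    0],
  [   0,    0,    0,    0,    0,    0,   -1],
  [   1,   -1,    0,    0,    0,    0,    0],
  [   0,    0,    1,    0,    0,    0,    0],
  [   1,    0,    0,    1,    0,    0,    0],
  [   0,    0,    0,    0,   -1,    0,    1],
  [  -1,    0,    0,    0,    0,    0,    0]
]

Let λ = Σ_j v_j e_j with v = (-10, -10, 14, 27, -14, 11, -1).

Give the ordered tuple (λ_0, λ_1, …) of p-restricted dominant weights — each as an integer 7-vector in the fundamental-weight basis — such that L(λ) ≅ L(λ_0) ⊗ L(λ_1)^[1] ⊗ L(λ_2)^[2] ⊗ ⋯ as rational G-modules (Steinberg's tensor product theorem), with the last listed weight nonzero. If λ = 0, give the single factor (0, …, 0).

Change of basis e → ω: c = M·v where v = (-10, -10, 14, 27, -14, 11, -1):
  c_1 = (0)·(-10) + (0)·(-10) + (0)·(14) + (0)·(27) + (0)·(-14) + (1)·(11) + (0)·(-1) = 11
  c_2 = (0)·(-10) + (0)·(-10) + (0)·(14) + (0)·(27) + (0)·(-14) + (0)·(11) + (-1)·(-1) = 1
  c_3 = (1)·(-10) + (-1)·(-10) + (0)·(14) + (0)·(27) + (0)·(-14) + (0)·(11) + (0)·(-1) = 0
  c_4 = (0)·(-10) + (0)·(-10) + (1)·(14) + (0)·(27) + (0)·(-14) + (0)·(11) + (0)·(-1) = 14
  c_5 = (1)·(-10) + (0)·(-10) + (0)·(14) + (1)·(27) + (0)·(-14) + (0)·(11) + (0)·(-1) = 17
  c_6 = (0)·(-10) + (0)·(-10) + (0)·(14) + (0)·(27) + (-1)·(-14) + (0)·(11) + (1)·(-1) = 13
  c_7 = (-1)·(-10) + (0)·(-10) + (0)·(14) + (0)·(27) + (0)·(-14) + (0)·(11) + (0)·(-1) = 10
Writing each c_i in base p = 19:
  c_1 = 11 = 11·19^0
  c_2 = 1 = 1·19^0
  c_3 = 0
  c_4 = 14 = 14·19^0
  c_5 = 17 = 17·19^0
  c_6 = 13 = 13·19^0
  c_7 = 10 = 10·19^0
p-restricted factor λ_0 = (11, 1, 0, 14, 17, 13, 10)

((11, 1, 0, 14, 17, 13, 10),)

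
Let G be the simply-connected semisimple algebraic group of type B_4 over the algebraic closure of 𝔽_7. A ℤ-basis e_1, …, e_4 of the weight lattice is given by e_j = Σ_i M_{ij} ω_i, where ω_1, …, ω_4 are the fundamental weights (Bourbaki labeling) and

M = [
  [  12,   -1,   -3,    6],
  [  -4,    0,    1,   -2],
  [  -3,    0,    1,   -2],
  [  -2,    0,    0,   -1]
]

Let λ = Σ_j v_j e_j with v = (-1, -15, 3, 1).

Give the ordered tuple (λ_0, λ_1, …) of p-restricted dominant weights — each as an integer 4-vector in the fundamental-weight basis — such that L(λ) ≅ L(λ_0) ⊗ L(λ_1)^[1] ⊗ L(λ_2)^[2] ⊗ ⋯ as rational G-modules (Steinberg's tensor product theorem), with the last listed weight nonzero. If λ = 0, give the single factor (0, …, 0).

((0, 5, 4, 1),)

ω-coordinates c = M·v, v = (-1, -15, 3, 1):
  c_1 = (12)·(-1) + (-1)·(-15) + (-3)·(3) + (6)·(1) = 0
  c_2 = (-4)·(-1) + (0)·(-15) + (1)·(3) + (-2)·(1) = 5
  c_3 = (-3)·(-1) + (0)·(-15) + (1)·(3) + (-2)·(1) = 4
  c_4 = (-2)·(-1) + (0)·(-15) + (0)·(3) + (-1)·(1) = 1
p = 7; digits c_i = Σ_j d_{ij}·7^j, 0 ≤ d_{ij} < 7:
  c_1 = 0
  c_2 = 5 = 5·7^0
  c_3 = 4 = 4·7^0
  c_4 = 1 = 1·7^0
Factor λ_0 = (0, 5, 4, 1)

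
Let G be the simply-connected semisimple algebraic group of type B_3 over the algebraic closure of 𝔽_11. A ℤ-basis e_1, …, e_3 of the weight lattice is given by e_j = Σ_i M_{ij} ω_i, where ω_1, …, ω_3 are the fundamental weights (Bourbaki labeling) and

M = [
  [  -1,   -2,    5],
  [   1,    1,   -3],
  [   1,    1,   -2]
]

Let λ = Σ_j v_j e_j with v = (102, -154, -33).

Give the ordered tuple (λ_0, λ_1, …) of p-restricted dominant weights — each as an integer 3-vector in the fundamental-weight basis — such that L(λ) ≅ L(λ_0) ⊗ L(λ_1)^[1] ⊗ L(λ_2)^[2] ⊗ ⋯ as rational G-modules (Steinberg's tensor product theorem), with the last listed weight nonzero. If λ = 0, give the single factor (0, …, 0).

((8, 3, 3), (3, 4, 1))

In the fundamental-weight basis, λ has coordinates c = M·v (v = (102, -154, -33)):
  c_1 = (-1)·(102) + (-2)·(-154) + (5)·(-33) = 41
  c_2 = 1·102 + (1)·(-154) + (-3)·(-33) = 47
  c_3 = 1·102 + (1)·(-154) + (-2)·(-33) = 14
Writing each c_i in base p = 11:
  c_1 = 41 = 8·11^0 + 3·11^1
  c_2 = 47 = 3·11^0 + 4·11^1
  c_3 = 14 = 3·11^0 + 1·11^1
Factor λ_0 = (8, 3, 3)
Factor λ_1 = (3, 4, 1)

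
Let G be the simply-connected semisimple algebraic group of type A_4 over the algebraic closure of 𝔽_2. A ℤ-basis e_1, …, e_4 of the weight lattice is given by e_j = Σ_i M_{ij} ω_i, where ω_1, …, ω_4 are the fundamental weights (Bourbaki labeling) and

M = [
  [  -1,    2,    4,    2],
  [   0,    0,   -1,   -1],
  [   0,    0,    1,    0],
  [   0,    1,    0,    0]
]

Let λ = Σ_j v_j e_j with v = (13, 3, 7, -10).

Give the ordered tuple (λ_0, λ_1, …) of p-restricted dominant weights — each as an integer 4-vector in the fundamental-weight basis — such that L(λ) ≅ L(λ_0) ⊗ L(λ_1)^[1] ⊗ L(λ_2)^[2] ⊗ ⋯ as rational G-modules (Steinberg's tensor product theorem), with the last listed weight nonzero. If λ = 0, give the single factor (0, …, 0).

ω-coordinates c = M·v, v = (13, 3, 7, -10):
  c_1 = (-1)·(13) + (2)·(3) + (4)·(7) + (2)·(-10) = 1
  c_2 = (0)·(13) + (0)·(3) + (-1)·(7) + (-1)·(-10) = 3
  c_3 = (0)·(13) + (0)·(3) + (1)·(7) + (0)·(-10) = 7
  c_4 = (0)·(13) + (1)·(3) + (0)·(7) + (0)·(-10) = 3
Base-2 expansion of each c_i:
  c_1 = 1 = 1·2^0
  c_2 = 3 = 1·2^0 + 1·2^1
  c_3 = 7 = 1·2^0 + 1·2^1 + 1·2^2
  c_4 = 3 = 1·2^0 + 1·2^1
p-restricted factor λ_0 = (1, 1, 1, 1)
p-restricted factor λ_1 = (0, 1, 1, 1)
p-restricted factor λ_2 = (0, 0, 1, 0)

((1, 1, 1, 1), (0, 1, 1, 1), (0, 0, 1, 0))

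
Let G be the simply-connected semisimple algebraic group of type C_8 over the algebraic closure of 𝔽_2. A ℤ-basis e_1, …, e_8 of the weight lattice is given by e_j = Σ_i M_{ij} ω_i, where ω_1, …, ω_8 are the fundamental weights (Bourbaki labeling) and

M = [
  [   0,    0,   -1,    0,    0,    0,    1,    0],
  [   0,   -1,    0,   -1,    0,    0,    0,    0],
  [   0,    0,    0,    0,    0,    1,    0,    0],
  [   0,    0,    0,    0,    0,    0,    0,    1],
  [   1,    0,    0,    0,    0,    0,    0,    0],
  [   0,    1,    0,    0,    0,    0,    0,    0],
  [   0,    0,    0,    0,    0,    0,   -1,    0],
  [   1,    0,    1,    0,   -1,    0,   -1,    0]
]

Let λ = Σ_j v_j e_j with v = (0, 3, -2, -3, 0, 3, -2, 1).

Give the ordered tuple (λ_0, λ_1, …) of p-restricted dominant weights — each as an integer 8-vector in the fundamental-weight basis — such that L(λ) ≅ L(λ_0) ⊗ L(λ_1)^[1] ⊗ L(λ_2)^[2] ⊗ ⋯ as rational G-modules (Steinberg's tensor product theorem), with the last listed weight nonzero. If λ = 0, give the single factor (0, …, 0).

Converting to the ω-basis (c_i = row i of M dotted with v = (0, 3, -2, -3, 0, 3, -2, 1)):
  c_1 = (0)·(0) + (0)·(3) + (-1)·(-2) + (0)·(-3) + (0)·(0) + (0)·(3) + (1)·(-2) + (0)·(1) = 0
  c_2 = (0)·(0) + (-1)·(3) + (0)·(-2) + (-1)·(-3) + (0)·(0) + (0)·(3) + (0)·(-2) + (0)·(1) = 0
  c_3 = (0)·(0) + (0)·(3) + (0)·(-2) + (0)·(-3) + (0)·(0) + (1)·(3) + (0)·(-2) + (0)·(1) = 3
  c_4 = (0)·(0) + (0)·(3) + (0)·(-2) + (0)·(-3) + (0)·(0) + (0)·(3) + (0)·(-2) + (1)·(1) = 1
  c_5 = (1)·(0) + (0)·(3) + (0)·(-2) + (0)·(-3) + (0)·(0) + (0)·(3) + (0)·(-2) + (0)·(1) = 0
  c_6 = (0)·(0) + (1)·(3) + (0)·(-2) + (0)·(-3) + (0)·(0) + (0)·(3) + (0)·(-2) + (0)·(1) = 3
  c_7 = (0)·(0) + (0)·(3) + (0)·(-2) + (0)·(-3) + (0)·(0) + (0)·(3) + (-1)·(-2) + (0)·(1) = 2
  c_8 = (1)·(0) + (0)·(3) + (1)·(-2) + (0)·(-3) + (-1)·(0) + (0)·(3) + (-1)·(-2) + (0)·(1) = 0
Base-2 expansion of each c_i:
  c_1 = 0
  c_2 = 0
  c_3 = 3 = 1·2^0 + 1·2^1
  c_4 = 1 = 1·2^0
  c_5 = 0
  c_6 = 3 = 1·2^0 + 1·2^1
  c_7 = 2 = 0·2^0 + 1·2^1
  c_8 = 0
p-restricted factor λ_0 = (0, 0, 1, 1, 0, 1, 0, 0)
p-restricted factor λ_1 = (0, 0, 1, 0, 0, 1, 1, 0)

((0, 0, 1, 1, 0, 1, 0, 0), (0, 0, 1, 0, 0, 1, 1, 0))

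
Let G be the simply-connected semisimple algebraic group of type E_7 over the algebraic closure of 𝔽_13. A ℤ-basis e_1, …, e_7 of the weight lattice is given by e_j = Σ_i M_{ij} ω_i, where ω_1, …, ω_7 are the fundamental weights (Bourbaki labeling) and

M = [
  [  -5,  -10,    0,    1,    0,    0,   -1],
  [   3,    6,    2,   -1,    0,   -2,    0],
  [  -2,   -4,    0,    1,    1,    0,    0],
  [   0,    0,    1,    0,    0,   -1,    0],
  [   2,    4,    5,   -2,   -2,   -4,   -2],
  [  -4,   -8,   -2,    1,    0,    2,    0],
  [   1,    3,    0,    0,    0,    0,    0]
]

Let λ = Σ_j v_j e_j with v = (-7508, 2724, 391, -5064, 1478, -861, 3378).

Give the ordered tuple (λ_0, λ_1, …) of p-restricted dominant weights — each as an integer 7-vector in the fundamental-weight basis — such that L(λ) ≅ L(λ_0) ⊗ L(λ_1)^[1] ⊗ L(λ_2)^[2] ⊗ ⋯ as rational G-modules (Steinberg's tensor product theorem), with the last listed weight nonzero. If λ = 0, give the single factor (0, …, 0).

Converting to the ω-basis (c_i = row i of M dotted with v = (-7508, 2724, 391, -5064, 1478, -861, 3378)):
  c_1 = -5*-7508 + -10*2724 + 0*391 + 1*-5064 + 0*1478 + 0*-861 + -1*3378 = 1858
  c_2 = 3*-7508 + 6*2724 + 2*391 + -1*-5064 + 0*1478 + -2*-861 + 0*3378 = 1388
  c_3 = -2*-7508 + -4*2724 + 0*391 + 1*-5064 + 1*1478 + 0*-861 + 0*3378 = 534
  c_4 = 0*-7508 + 0*2724 + 1*391 + 0*-5064 + 0*1478 + -1*-861 + 0*3378 = 1252
  c_5 = 2*-7508 + 4*2724 + 5*391 + -2*-5064 + -2*1478 + -4*-861 + -2*3378 = 1695
  c_6 = -4*-7508 + -8*2724 + -2*391 + 1*-5064 + 0*1478 + 2*-861 + 0*3378 = 672
  c_7 = 1*-7508 + 3*2724 + 0*391 + 0*-5064 + 0*1478 + 0*-861 + 0*3378 = 664
p = 13; digits c_i = Σ_j d_{ij}·13^j, 0 ≤ d_{ij} < 13:
  c_1 = 1858 = 12·13^0 + 12·13^1 + 10·13^2
  c_2 = 1388 = 10·13^0 + 2·13^1 + 8·13^2
  c_3 = 534 = 1·13^0 + 2·13^1 + 3·13^2
  c_4 = 1252 = 4·13^0 + 5·13^1 + 7·13^2
  c_5 = 1695 = 5·13^0 + 0·13^1 + 10·13^2
  c_6 = 672 = 9·13^0 + 12·13^1 + 3·13^2
  c_7 = 664 = 1·13^0 + 12·13^1 + 3·13^2
Factor λ_0 = (12, 10, 1, 4, 5, 9, 1)
Factor λ_1 = (12, 2, 2, 5, 0, 12, 12)
Factor λ_2 = (10, 8, 3, 7, 10, 3, 3)

((12, 10, 1, 4, 5, 9, 1), (12, 2, 2, 5, 0, 12, 12), (10, 8, 3, 7, 10, 3, 3))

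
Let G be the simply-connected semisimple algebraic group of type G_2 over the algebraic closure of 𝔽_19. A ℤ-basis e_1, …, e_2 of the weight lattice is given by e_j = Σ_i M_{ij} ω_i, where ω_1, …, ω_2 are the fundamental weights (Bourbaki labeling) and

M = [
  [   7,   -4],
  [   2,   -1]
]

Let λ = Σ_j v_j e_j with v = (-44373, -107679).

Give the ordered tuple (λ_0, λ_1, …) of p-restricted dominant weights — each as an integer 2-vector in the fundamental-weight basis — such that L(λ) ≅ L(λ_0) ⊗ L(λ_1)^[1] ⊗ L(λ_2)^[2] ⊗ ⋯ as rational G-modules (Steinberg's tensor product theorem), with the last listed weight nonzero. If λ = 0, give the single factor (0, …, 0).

Change of basis e → ω: c = M·v where v = (-44373, -107679):
  c_1 = (7)·(-44373) + (-4)·(-107679) = 120105
  c_2 = (2)·(-44373) + (-1)·(-107679) = 18933
Writing each c_i in base p = 19:
  c_1 = 120105 = 6·19^0 + 13·19^1 + 9·19^2 + 17·19^3
  c_2 = 18933 = 9·19^0 + 8·19^1 + 14·19^2 + 2·19^3
λ_0 = (6, 9)
λ_1 = (13, 8)
λ_2 = (9, 14)
λ_3 = (17, 2)

((6, 9), (13, 8), (9, 14), (17, 2))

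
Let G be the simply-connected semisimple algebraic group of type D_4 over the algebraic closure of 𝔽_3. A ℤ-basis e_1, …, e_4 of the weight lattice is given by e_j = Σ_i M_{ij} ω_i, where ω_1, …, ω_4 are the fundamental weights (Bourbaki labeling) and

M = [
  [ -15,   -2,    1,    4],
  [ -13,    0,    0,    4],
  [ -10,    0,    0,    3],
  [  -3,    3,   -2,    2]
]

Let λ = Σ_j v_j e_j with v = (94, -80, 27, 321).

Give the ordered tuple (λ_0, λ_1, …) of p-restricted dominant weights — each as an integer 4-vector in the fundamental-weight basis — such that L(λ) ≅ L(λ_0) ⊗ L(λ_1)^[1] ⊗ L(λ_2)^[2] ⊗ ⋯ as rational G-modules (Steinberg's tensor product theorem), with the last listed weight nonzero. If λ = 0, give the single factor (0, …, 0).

In the fundamental-weight basis, λ has coordinates c = M·v (v = (94, -80, 27, 321)):
  c_1 = -15*94 + -2*-80 + 1*27 + 4*321 = 61
  c_2 = -13*94 + 0*-80 + 0*27 + 4*321 = 62
  c_3 = -10*94 + 0*-80 + 0*27 + 3*321 = 23
  c_4 = -3*94 + 3*-80 + -2*27 + 2*321 = 66
p = 3; digits c_i = Σ_j d_{ij}·3^j, 0 ≤ d_{ij} < 3:
  c_1 = 61 = 1·3^0 + 2·3^1 + 0·3^2 + 2·3^3
  c_2 = 62 = 2·3^0 + 2·3^1 + 0·3^2 + 2·3^3
  c_3 = 23 = 2·3^0 + 1·3^1 + 2·3^2
  c_4 = 66 = 0·3^0 + 1·3^1 + 1·3^2 + 2·3^3
λ_0 = (1, 2, 2, 0)
λ_1 = (2, 2, 1, 1)
λ_2 = (0, 0, 2, 1)
λ_3 = (2, 2, 0, 2)

((1, 2, 2, 0), (2, 2, 1, 1), (0, 0, 2, 1), (2, 2, 0, 2))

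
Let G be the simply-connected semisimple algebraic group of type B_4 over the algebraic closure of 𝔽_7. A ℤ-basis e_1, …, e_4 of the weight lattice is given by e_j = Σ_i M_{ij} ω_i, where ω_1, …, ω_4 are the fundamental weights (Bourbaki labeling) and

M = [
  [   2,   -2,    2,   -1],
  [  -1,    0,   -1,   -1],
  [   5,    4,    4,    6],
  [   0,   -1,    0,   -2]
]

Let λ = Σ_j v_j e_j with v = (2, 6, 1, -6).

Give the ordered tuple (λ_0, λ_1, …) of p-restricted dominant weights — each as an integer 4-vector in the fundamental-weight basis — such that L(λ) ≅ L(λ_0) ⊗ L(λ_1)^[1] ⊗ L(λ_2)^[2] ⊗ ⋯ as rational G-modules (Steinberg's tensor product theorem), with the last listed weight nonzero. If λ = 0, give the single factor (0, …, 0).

Change of basis e → ω: c = M·v where v = (2, 6, 1, -6):
  c_1 = (2)·(2) + (-2)·(6) + (2)·(1) + (-1)·(-6) = 0
  c_2 = (-1)·(2) + (0)·(6) + (-1)·(1) + (-1)·(-6) = 3
  c_3 = (5)·(2) + (4)·(6) + (4)·(1) + (6)·(-6) = 2
  c_4 = (0)·(2) + (-1)·(6) + (0)·(1) + (-2)·(-6) = 6
Writing each c_i in base p = 7:
  c_1 = 0
  c_2 = 3 = 3·7^0
  c_3 = 2 = 2·7^0
  c_4 = 6 = 6·7^0
Factor λ_0 = (0, 3, 2, 6)

((0, 3, 2, 6),)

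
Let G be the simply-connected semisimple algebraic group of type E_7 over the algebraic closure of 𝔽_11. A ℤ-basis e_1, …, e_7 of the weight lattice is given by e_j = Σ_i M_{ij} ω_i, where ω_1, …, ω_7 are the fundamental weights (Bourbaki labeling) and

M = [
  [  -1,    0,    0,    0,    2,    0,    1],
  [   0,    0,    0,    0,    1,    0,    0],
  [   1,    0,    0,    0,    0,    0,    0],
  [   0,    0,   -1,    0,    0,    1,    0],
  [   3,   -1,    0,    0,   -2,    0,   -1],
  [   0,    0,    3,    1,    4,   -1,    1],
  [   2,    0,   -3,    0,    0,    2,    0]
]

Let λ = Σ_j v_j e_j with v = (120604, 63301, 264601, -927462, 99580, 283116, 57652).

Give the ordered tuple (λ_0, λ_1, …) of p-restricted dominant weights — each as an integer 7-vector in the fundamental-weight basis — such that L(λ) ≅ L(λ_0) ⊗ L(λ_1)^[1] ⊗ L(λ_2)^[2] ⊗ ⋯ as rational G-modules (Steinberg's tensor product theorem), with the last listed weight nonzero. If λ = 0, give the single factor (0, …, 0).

Compute c_i = Σ_j M_{ij} v_j with v = (120604, 63301, 264601, -927462, 99580, 283116, 57652):
  c_1 = (-1)·(120604) + (0)·(63301) + (0)·(264601) + (0)·(-927462) + (2)·(99580) + (0)·(283116) + (1)·(57652) = 136208
  c_2 = (0)·(120604) + (0)·(63301) + (0)·(264601) + (0)·(-927462) + (1)·(99580) + (0)·(283116) + (0)·(57652) = 99580
  c_3 = (1)·(120604) + (0)·(63301) + (0)·(264601) + (0)·(-927462) + (0)·(99580) + (0)·(283116) + (0)·(57652) = 120604
  c_4 = (0)·(120604) + (0)·(63301) + (-1)·(264601) + (0)·(-927462) + (0)·(99580) + (1)·(283116) + (0)·(57652) = 18515
  c_5 = (3)·(120604) + (-1)·(63301) + (0)·(264601) + (0)·(-927462) + (-2)·(99580) + (0)·(283116) + (-1)·(57652) = 41699
  c_6 = (0)·(120604) + (0)·(63301) + (3)·(264601) + (1)·(-927462) + (4)·(99580) + (-1)·(283116) + (1)·(57652) = 39197
  c_7 = (2)·(120604) + (0)·(63301) + (-3)·(264601) + (0)·(-927462) + (0)·(99580) + (2)·(283116) + (0)·(57652) = 13637
Base-11 expansion of each c_i:
  c_1 = 136208 = 6·11^0 + 7·11^1 + 3·11^2 + 3·11^3 + 9·11^4
  c_2 = 99580 = 8·11^0 + 10·11^1 + 8·11^2 + 8·11^3 + 6·11^4
  c_3 = 120604 = 0·11^0 + 8·11^1 + 6·11^2 + 2·11^3 + 8·11^4
  c_4 = 18515 = 2·11^0 + 0·11^1 + 10·11^2 + 2·11^3 + 1·11^4
  c_5 = 41699 = 9·11^0 + 6·11^1 + 3·11^2 + 9·11^3 + 2·11^4
  c_6 = 39197 = 4·11^0 + 10·11^1 + 4·11^2 + 7·11^3 + 2·11^4
  c_7 = 13637 = 8·11^0 + 7·11^1 + 2·11^2 + 10·11^3
λ_0 = (6, 8, 0, 2, 9, 4, 8)
λ_1 = (7, 10, 8, 0, 6, 10, 7)
λ_2 = (3, 8, 6, 10, 3, 4, 2)
λ_3 = (3, 8, 2, 2, 9, 7, 10)
λ_4 = (9, 6, 8, 1, 2, 2, 0)

((6, 8, 0, 2, 9, 4, 8), (7, 10, 8, 0, 6, 10, 7), (3, 8, 6, 10, 3, 4, 2), (3, 8, 2, 2, 9, 7, 10), (9, 6, 8, 1, 2, 2, 0))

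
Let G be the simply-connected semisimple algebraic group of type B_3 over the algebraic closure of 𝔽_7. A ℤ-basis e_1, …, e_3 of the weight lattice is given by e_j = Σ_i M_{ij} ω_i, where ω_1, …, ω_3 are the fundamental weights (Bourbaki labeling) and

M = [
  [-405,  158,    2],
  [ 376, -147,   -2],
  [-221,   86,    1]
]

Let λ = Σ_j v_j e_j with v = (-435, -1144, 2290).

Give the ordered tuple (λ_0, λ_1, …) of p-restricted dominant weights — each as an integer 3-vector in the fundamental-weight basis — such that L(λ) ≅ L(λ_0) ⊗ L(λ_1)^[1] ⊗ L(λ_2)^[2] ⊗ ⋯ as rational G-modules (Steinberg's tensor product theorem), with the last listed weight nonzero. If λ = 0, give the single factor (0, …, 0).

In the fundamental-weight basis, λ has coordinates c = M·v (v = (-435, -1144, 2290)):
  c_1 = (-405)·(-435) + (158)·(-1144) + 2·2290 = 3
  c_2 = (376)·(-435) + (-147)·(-1144) + (-2)·(2290) = 28
  c_3 = (-221)·(-435) + (86)·(-1144) + 1·2290 = 41
p = 7; digits c_i = Σ_j d_{ij}·7^j, 0 ≤ d_{ij} < 7:
  c_1 = 3 = 3·7^0
  c_2 = 28 = 0·7^0 + 4·7^1
  c_3 = 41 = 6·7^0 + 5·7^1
λ_0 = (3, 0, 6)
λ_1 = (0, 4, 5)

((3, 0, 6), (0, 4, 5))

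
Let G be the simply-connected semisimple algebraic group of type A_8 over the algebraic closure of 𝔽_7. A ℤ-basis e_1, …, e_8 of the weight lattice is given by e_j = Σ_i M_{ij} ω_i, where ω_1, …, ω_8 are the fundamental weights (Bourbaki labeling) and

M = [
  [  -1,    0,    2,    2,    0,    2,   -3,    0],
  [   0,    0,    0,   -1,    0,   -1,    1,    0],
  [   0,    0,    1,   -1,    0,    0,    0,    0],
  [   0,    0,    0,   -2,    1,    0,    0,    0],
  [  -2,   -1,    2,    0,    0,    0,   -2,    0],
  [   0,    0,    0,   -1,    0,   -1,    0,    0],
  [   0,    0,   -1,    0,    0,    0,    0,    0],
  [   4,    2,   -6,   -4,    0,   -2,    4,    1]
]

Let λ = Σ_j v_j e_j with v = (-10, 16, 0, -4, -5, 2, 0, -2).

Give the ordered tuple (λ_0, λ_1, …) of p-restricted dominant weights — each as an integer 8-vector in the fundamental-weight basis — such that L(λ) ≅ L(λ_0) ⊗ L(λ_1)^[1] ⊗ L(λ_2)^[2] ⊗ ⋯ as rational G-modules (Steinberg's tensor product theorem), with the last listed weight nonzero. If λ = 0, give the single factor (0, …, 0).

((6, 2, 4, 3, 4, 2, 0, 2),)

Change of basis e → ω: c = M·v where v = (-10, 16, 0, -4, -5, 2, 0, -2):
  c_1 = (-1)·(-10) + (0)·(16) + (2)·(0) + (2)·(-4) + (0)·(-5) + (2)·(2) + (-3)·(0) + (0)·(-2) = 6
  c_2 = (0)·(-10) + (0)·(16) + (0)·(0) + (-1)·(-4) + (0)·(-5) + (-1)·(2) + (1)·(0) + (0)·(-2) = 2
  c_3 = (0)·(-10) + (0)·(16) + (1)·(0) + (-1)·(-4) + (0)·(-5) + (0)·(2) + (0)·(0) + (0)·(-2) = 4
  c_4 = (0)·(-10) + (0)·(16) + (0)·(0) + (-2)·(-4) + (1)·(-5) + (0)·(2) + (0)·(0) + (0)·(-2) = 3
  c_5 = (-2)·(-10) + (-1)·(16) + (2)·(0) + (0)·(-4) + (0)·(-5) + (0)·(2) + (-2)·(0) + (0)·(-2) = 4
  c_6 = (0)·(-10) + (0)·(16) + (0)·(0) + (-1)·(-4) + (0)·(-5) + (-1)·(2) + (0)·(0) + (0)·(-2) = 2
  c_7 = (0)·(-10) + (0)·(16) + (-1)·(0) + (0)·(-4) + (0)·(-5) + (0)·(2) + (0)·(0) + (0)·(-2) = 0
  c_8 = (4)·(-10) + (2)·(16) + (-6)·(0) + (-4)·(-4) + (0)·(-5) + (-2)·(2) + (4)·(0) + (1)·(-2) = 2
Writing each c_i in base p = 7:
  c_1 = 6 = 6·7^0
  c_2 = 2 = 2·7^0
  c_3 = 4 = 4·7^0
  c_4 = 3 = 3·7^0
  c_5 = 4 = 4·7^0
  c_6 = 2 = 2·7^0
  c_7 = 0
  c_8 = 2 = 2·7^0
Factor λ_0 = (6, 2, 4, 3, 4, 2, 0, 2)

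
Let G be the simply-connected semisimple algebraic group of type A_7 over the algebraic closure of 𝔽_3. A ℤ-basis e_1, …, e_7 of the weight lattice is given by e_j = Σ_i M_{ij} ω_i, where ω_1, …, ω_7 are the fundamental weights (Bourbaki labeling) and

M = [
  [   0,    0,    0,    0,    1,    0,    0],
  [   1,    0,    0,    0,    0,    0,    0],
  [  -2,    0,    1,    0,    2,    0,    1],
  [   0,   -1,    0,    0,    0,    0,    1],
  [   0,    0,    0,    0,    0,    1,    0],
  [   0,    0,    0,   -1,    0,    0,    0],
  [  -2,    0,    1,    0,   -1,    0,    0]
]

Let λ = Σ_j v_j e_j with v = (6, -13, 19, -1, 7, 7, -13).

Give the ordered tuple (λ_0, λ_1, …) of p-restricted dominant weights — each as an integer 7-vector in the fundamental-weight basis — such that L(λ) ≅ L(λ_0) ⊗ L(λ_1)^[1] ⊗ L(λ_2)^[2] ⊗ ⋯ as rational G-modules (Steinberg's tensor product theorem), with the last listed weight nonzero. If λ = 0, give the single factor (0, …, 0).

Change of basis e → ω: c = M·v where v = (6, -13, 19, -1, 7, 7, -13):
  c_1 = 0*6 + 0*-13 + 0*19 + 0*-1 + 1*7 + 0*7 + 0*-13 = 7
  c_2 = 1*6 + 0*-13 + 0*19 + 0*-1 + 0*7 + 0*7 + 0*-13 = 6
  c_3 = -2*6 + 0*-13 + 1*19 + 0*-1 + 2*7 + 0*7 + 1*-13 = 8
  c_4 = 0*6 + -1*-13 + 0*19 + 0*-1 + 0*7 + 0*7 + 1*-13 = 0
  c_5 = 0*6 + 0*-13 + 0*19 + 0*-1 + 0*7 + 1*7 + 0*-13 = 7
  c_6 = 0*6 + 0*-13 + 0*19 + -1*-1 + 0*7 + 0*7 + 0*-13 = 1
  c_7 = -2*6 + 0*-13 + 1*19 + 0*-1 + -1*7 + 0*7 + 0*-13 = 0
Base-3 expansion of each c_i:
  c_1 = 7 = 1·3^0 + 2·3^1
  c_2 = 6 = 0·3^0 + 2·3^1
  c_3 = 8 = 2·3^0 + 2·3^1
  c_4 = 0
  c_5 = 7 = 1·3^0 + 2·3^1
  c_6 = 1 = 1·3^0
  c_7 = 0
λ_0 = (1, 0, 2, 0, 1, 1, 0)
λ_1 = (2, 2, 2, 0, 2, 0, 0)

((1, 0, 2, 0, 1, 1, 0), (2, 2, 2, 0, 2, 0, 0))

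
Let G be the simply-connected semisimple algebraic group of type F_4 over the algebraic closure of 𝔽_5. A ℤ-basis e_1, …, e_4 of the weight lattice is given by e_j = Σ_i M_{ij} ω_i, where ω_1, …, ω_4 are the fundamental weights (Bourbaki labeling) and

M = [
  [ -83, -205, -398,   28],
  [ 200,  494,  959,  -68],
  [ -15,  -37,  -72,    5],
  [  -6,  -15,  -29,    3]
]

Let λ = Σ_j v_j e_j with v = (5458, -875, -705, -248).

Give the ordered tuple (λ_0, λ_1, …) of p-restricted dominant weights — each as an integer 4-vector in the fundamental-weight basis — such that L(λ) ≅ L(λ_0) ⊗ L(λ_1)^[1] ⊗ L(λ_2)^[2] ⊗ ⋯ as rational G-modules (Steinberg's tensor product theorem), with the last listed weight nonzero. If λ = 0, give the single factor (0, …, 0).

ω-coordinates c = M·v, v = (5458, -875, -705, -248):
  c_1 = -83*5458 + -205*-875 + -398*-705 + 28*-248 = 7
  c_2 = 200*5458 + 494*-875 + 959*-705 + -68*-248 = 119
  c_3 = -15*5458 + -37*-875 + -72*-705 + 5*-248 = 25
  c_4 = -6*5458 + -15*-875 + -29*-705 + 3*-248 = 78
Expand coordinatewise in base 5:
  c_1 = 7 = 2·5^0 + 1·5^1
  c_2 = 119 = 4·5^0 + 3·5^1 + 4·5^2
  c_3 = 25 = 0·5^0 + 0·5^1 + 1·5^2
  c_4 = 78 = 3·5^0 + 0·5^1 + 3·5^2
λ_0 = (2, 4, 0, 3)
λ_1 = (1, 3, 0, 0)
λ_2 = (0, 4, 1, 3)

((2, 4, 0, 3), (1, 3, 0, 0), (0, 4, 1, 3))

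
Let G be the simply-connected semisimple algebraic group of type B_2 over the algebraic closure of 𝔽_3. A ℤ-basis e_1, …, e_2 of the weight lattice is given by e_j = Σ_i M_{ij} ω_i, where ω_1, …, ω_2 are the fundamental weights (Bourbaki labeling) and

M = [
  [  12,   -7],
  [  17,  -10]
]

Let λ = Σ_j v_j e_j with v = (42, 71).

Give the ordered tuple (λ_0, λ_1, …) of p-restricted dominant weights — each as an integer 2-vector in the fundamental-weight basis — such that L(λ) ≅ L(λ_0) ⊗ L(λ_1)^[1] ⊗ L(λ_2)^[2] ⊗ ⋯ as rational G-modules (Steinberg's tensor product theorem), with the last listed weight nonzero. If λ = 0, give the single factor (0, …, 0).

In the fundamental-weight basis, λ has coordinates c = M·v (v = (42, 71)):
  c_1 = (12)·(42) + (-7)·(71) = 7
  c_2 = (17)·(42) + (-10)·(71) = 4
Base-3 expansion of each c_i:
  c_1 = 7 = 1·3^0 + 2·3^1
  c_2 = 4 = 1·3^0 + 1·3^1
p-restricted factor λ_0 = (1, 1)
p-restricted factor λ_1 = (2, 1)

((1, 1), (2, 1))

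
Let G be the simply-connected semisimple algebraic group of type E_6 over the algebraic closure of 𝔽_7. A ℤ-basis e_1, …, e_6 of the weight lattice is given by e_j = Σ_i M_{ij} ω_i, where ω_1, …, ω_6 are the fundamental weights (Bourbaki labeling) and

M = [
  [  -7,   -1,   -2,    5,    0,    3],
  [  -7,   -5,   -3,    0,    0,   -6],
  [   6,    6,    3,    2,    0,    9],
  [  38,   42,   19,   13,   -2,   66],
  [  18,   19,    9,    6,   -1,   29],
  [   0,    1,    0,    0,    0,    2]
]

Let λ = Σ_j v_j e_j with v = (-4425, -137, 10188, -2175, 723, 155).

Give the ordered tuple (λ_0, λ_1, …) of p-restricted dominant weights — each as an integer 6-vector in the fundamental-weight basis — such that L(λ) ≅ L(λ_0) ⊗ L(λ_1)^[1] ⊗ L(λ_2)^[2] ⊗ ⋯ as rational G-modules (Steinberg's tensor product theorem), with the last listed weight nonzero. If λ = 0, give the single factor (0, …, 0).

Change of basis e → ω: c = M·v where v = (-4425, -137, 10188, -2175, 723, 155):
  c_1 = -7*-4425 + -1*-137 + -2*10188 + 5*-2175 + 0*723 + 3*155 = 326
  c_2 = -7*-4425 + -5*-137 + -3*10188 + 0*-2175 + 0*723 + -6*155 = 166
  c_3 = 6*-4425 + 6*-137 + 3*10188 + 2*-2175 + 0*723 + 9*155 = 237
  c_4 = 38*-4425 + 42*-137 + 19*10188 + 13*-2175 + -2*723 + 66*155 = 177
  c_5 = 18*-4425 + 19*-137 + 9*10188 + 6*-2175 + -1*723 + 29*155 = 161
  c_6 = 0*-4425 + 1*-137 + 0*10188 + 0*-2175 + 0*723 + 2*155 = 173
Expand coordinatewise in base 7:
  c_1 = 326 = 4·7^0 + 4·7^1 + 6·7^2
  c_2 = 166 = 5·7^0 + 2·7^1 + 3·7^2
  c_3 = 237 = 6·7^0 + 5·7^1 + 4·7^2
  c_4 = 177 = 2·7^0 + 4·7^1 + 3·7^2
  c_5 = 161 = 0·7^0 + 2·7^1 + 3·7^2
  c_6 = 173 = 5·7^0 + 3·7^1 + 3·7^2
λ_0 = (4, 5, 6, 2, 0, 5)
λ_1 = (4, 2, 5, 4, 2, 3)
λ_2 = (6, 3, 4, 3, 3, 3)

((4, 5, 6, 2, 0, 5), (4, 2, 5, 4, 2, 3), (6, 3, 4, 3, 3, 3))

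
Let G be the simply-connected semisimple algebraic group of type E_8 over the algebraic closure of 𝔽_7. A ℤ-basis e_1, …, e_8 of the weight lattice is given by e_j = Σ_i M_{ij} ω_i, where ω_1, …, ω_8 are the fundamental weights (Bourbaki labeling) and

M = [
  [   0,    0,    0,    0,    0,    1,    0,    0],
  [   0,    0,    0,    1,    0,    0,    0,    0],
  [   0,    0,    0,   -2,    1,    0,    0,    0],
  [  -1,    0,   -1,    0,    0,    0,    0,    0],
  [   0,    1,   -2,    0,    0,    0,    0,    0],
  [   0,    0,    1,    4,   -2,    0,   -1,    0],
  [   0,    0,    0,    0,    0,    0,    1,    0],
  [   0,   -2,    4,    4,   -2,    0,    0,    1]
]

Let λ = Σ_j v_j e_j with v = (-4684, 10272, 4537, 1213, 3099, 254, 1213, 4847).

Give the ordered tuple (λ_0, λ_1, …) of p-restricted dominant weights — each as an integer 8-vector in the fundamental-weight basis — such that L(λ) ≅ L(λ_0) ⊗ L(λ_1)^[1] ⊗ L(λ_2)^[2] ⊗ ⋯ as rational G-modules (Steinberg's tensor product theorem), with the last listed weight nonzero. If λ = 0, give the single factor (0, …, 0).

Converting to the ω-basis (c_i = row i of M dotted with v = (-4684, 10272, 4537, 1213, 3099, 254, 1213, 4847)):
  c_1 = (0)·(-4684) + 0·10272 + 0·4537 + 0·1213 + 0·3099 + 1·254 + 0·1213 + 0·4847 = 254
  c_2 = (0)·(-4684) + 0·10272 + 0·4537 + 1·1213 + 0·3099 + 0·254 + 0·1213 + 0·4847 = 1213
  c_3 = (0)·(-4684) + 0·10272 + 0·4537 + (-2)·(1213) + 1·3099 + 0·254 + 0·1213 + 0·4847 = 673
  c_4 = (-1)·(-4684) + 0·10272 + (-1)·(4537) + 0·1213 + 0·3099 + 0·254 + 0·1213 + 0·4847 = 147
  c_5 = (0)·(-4684) + 1·10272 + (-2)·(4537) + 0·1213 + 0·3099 + 0·254 + 0·1213 + 0·4847 = 1198
  c_6 = (0)·(-4684) + 0·10272 + 1·4537 + 4·1213 + (-2)·(3099) + 0·254 + (-1)·(1213) + 0·4847 = 1978
  c_7 = (0)·(-4684) + 0·10272 + 0·4537 + 0·1213 + 0·3099 + 0·254 + 1·1213 + 0·4847 = 1213
  c_8 = (0)·(-4684) + (-2)·(10272) + 4·4537 + 4·1213 + (-2)·(3099) + 0·254 + 0·1213 + 1·4847 = 1105
Base-7 expansion of each c_i:
  c_1 = 254 = 2·7^0 + 1·7^1 + 5·7^2
  c_2 = 1213 = 2·7^0 + 5·7^1 + 3·7^2 + 3·7^3
  c_3 = 673 = 1·7^0 + 5·7^1 + 6·7^2 + 1·7^3
  c_4 = 147 = 0·7^0 + 0·7^1 + 3·7^2
  c_5 = 1198 = 1·7^0 + 3·7^1 + 3·7^2 + 3·7^3
  c_6 = 1978 = 4·7^0 + 2·7^1 + 5·7^2 + 5·7^3
  c_7 = 1213 = 2·7^0 + 5·7^1 + 3·7^2 + 3·7^3
  c_8 = 1105 = 6·7^0 + 3·7^1 + 1·7^2 + 3·7^3
λ_0 = (2, 2, 1, 0, 1, 4, 2, 6)
λ_1 = (1, 5, 5, 0, 3, 2, 5, 3)
λ_2 = (5, 3, 6, 3, 3, 5, 3, 1)
λ_3 = (0, 3, 1, 0, 3, 5, 3, 3)

((2, 2, 1, 0, 1, 4, 2, 6), (1, 5, 5, 0, 3, 2, 5, 3), (5, 3, 6, 3, 3, 5, 3, 1), (0, 3, 1, 0, 3, 5, 3, 3))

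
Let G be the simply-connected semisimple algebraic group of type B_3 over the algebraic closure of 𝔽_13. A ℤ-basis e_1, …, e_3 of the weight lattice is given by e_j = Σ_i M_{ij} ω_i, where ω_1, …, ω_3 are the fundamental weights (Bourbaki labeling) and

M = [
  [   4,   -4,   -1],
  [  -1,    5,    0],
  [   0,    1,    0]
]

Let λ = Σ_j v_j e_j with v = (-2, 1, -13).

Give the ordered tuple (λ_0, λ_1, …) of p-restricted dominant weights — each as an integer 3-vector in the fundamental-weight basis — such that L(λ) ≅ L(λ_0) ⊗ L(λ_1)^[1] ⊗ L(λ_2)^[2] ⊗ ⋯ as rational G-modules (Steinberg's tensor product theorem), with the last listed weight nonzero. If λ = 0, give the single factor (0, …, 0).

In the fundamental-weight basis, λ has coordinates c = M·v (v = (-2, 1, -13)):
  c_1 = (4)·(-2) + (-4)·(1) + (-1)·(-13) = 1
  c_2 = (-1)·(-2) + 5·1 + (0)·(-13) = 7
  c_3 = (0)·(-2) + 1·1 + (0)·(-13) = 1
Base-13 expansion of each c_i:
  c_1 = 1 = 1·13^0
  c_2 = 7 = 7·13^0
  c_3 = 1 = 1·13^0
λ_0 = (1, 7, 1)

((1, 7, 1),)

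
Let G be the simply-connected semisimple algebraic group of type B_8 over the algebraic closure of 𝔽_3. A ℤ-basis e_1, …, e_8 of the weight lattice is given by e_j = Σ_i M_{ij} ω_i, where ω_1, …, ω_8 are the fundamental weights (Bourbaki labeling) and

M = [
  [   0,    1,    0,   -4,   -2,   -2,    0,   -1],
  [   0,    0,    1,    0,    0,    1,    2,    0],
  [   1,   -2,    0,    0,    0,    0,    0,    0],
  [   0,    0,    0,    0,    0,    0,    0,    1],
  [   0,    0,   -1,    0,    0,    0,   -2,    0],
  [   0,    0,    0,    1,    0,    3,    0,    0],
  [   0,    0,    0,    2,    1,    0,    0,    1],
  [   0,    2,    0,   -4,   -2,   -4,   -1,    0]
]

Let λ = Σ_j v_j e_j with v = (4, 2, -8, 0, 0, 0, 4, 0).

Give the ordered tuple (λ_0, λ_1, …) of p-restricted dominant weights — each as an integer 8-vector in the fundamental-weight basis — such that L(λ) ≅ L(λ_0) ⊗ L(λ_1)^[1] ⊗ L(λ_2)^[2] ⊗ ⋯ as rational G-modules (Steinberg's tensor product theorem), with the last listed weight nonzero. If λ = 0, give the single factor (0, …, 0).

((2, 0, 0, 0, 0, 0, 0, 0),)

Converting to the ω-basis (c_i = row i of M dotted with v = (4, 2, -8, 0, 0, 0, 4, 0)):
  c_1 = (0)·(4) + (1)·(2) + (0)·(-8) + (-4)·(0) + (-2)·(0) + (-2)·(0) + (0)·(4) + (-1)·(0) = 2
  c_2 = (0)·(4) + (0)·(2) + (1)·(-8) + (0)·(0) + (0)·(0) + (1)·(0) + (2)·(4) + (0)·(0) = 0
  c_3 = (1)·(4) + (-2)·(2) + (0)·(-8) + (0)·(0) + (0)·(0) + (0)·(0) + (0)·(4) + (0)·(0) = 0
  c_4 = (0)·(4) + (0)·(2) + (0)·(-8) + (0)·(0) + (0)·(0) + (0)·(0) + (0)·(4) + (1)·(0) = 0
  c_5 = (0)·(4) + (0)·(2) + (-1)·(-8) + (0)·(0) + (0)·(0) + (0)·(0) + (-2)·(4) + (0)·(0) = 0
  c_6 = (0)·(4) + (0)·(2) + (0)·(-8) + (1)·(0) + (0)·(0) + (3)·(0) + (0)·(4) + (0)·(0) = 0
  c_7 = (0)·(4) + (0)·(2) + (0)·(-8) + (2)·(0) + (1)·(0) + (0)·(0) + (0)·(4) + (1)·(0) = 0
  c_8 = (0)·(4) + (2)·(2) + (0)·(-8) + (-4)·(0) + (-2)·(0) + (-4)·(0) + (-1)·(4) + (0)·(0) = 0
Writing each c_i in base p = 3:
  c_1 = 2 = 2·3^0
  c_2 = 0
  c_3 = 0
  c_4 = 0
  c_5 = 0
  c_6 = 0
  c_7 = 0
  c_8 = 0
λ_0 = (2, 0, 0, 0, 0, 0, 0, 0)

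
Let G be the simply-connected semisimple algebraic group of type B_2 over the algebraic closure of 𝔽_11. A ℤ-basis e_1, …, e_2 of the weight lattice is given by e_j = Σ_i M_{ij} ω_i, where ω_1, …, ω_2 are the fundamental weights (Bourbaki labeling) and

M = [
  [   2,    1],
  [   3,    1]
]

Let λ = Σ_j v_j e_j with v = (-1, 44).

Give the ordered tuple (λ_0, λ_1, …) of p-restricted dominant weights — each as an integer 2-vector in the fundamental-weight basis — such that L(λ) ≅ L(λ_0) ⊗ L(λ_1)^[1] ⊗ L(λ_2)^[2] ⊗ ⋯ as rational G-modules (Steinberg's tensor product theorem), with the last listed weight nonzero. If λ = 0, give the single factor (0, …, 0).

Converting to the ω-basis (c_i = row i of M dotted with v = (-1, 44)):
  c_1 = 2*-1 + 1*44 = 42
  c_2 = 3*-1 + 1*44 = 41
Base-11 expansion of each c_i:
  c_1 = 42 = 9·11^0 + 3·11^1
  c_2 = 41 = 8·11^0 + 3·11^1
p-restricted factor λ_0 = (9, 8)
p-restricted factor λ_1 = (3, 3)

((9, 8), (3, 3))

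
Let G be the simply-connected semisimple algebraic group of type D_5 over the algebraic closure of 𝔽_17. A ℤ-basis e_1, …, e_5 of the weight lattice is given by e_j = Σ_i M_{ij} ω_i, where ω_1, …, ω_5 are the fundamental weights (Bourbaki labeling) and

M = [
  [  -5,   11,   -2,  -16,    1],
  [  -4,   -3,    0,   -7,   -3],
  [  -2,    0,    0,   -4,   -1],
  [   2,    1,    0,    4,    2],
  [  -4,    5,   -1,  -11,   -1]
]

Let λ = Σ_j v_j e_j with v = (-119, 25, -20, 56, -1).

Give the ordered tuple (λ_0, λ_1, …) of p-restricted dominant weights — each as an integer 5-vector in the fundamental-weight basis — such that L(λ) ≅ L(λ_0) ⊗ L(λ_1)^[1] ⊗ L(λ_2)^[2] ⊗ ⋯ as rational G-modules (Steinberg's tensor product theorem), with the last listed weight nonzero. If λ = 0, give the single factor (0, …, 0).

((13, 12, 15, 9, 6),)

Change of basis e → ω: c = M·v where v = (-119, 25, -20, 56, -1):
  c_1 = -5*-119 + 11*25 + -2*-20 + -16*56 + 1*-1 = 13
  c_2 = -4*-119 + -3*25 + 0*-20 + -7*56 + -3*-1 = 12
  c_3 = -2*-119 + 0*25 + 0*-20 + -4*56 + -1*-1 = 15
  c_4 = 2*-119 + 1*25 + 0*-20 + 4*56 + 2*-1 = 9
  c_5 = -4*-119 + 5*25 + -1*-20 + -11*56 + -1*-1 = 6
Expand coordinatewise in base 17:
  c_1 = 13 = 13·17^0
  c_2 = 12 = 12·17^0
  c_3 = 15 = 15·17^0
  c_4 = 9 = 9·17^0
  c_5 = 6 = 6·17^0
λ_0 = (13, 12, 15, 9, 6)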